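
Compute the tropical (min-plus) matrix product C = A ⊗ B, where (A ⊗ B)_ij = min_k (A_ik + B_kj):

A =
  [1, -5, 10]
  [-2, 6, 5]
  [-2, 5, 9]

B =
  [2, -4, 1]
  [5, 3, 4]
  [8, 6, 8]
A ⊗ B =
  [0, -3, -1]
  [0, -6, -1]
  [0, -6, -1]

Apply the min-plus product entry-by-entry:
  C[0][0] = min over k of (A[0][0] + B[0][0] = 1 + 2 = 3, A[0][1] + B[1][0] = -5 + 5 = 0, A[0][2] + B[2][0] = 10 + 8 = 18) = 0 (attained at k = 1)
  C[0][1] = min over k of (A[0][0] + B[0][1] = 1 + -4 = -3, A[0][1] + B[1][1] = -5 + 3 = -2, A[0][2] + B[2][1] = 10 + 6 = 16) = -3 (attained at k = 0)
  C[0][2] = min over k of (A[0][0] + B[0][2] = 1 + 1 = 2, A[0][1] + B[1][2] = -5 + 4 = -1, A[0][2] + B[2][2] = 10 + 8 = 18) = -1 (attained at k = 1)
  C[1][0] = min over k of (A[1][0] + B[0][0] = -2 + 2 = 0, A[1][1] + B[1][0] = 6 + 5 = 11, A[1][2] + B[2][0] = 5 + 8 = 13) = 0 (attained at k = 0)
  C[1][1] = min over k of (A[1][0] + B[0][1] = -2 + -4 = -6, A[1][1] + B[1][1] = 6 + 3 = 9, A[1][2] + B[2][1] = 5 + 6 = 11) = -6 (attained at k = 0)
  C[1][2] = min over k of (A[1][0] + B[0][2] = -2 + 1 = -1, A[1][1] + B[1][2] = 6 + 4 = 10, A[1][2] + B[2][2] = 5 + 8 = 13) = -1 (attained at k = 0)
  C[2][0] = min over k of (A[2][0] + B[0][0] = -2 + 2 = 0, A[2][1] + B[1][0] = 5 + 5 = 10, A[2][2] + B[2][0] = 9 + 8 = 17) = 0 (attained at k = 0)
  C[2][1] = min over k of (A[2][0] + B[0][1] = -2 + -4 = -6, A[2][1] + B[1][1] = 5 + 3 = 8, A[2][2] + B[2][1] = 9 + 6 = 15) = -6 (attained at k = 0)
  C[2][2] = min over k of (A[2][0] + B[0][2] = -2 + 1 = -1, A[2][1] + B[1][2] = 5 + 4 = 9, A[2][2] + B[2][2] = 9 + 8 = 17) = -1 (attained at k = 0)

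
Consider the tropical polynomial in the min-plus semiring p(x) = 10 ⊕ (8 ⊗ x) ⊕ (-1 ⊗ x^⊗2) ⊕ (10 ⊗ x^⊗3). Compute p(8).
p(8) = 10

A tropical monomial a ⊗ x^⊗i evaluates to a + i · x. Evaluating each term at x = 8:
  Term 0 contributes 10 + 0 · 8 = 10
  Term 1 contributes 8 + 1 · 8 = 16
  Term 2 contributes -1 + 2 · 8 = 15
  Term 3 contributes 10 + 3 · 8 = 34
p(8) = ⊕ of these = min[10, 16, 15, 34] = 10.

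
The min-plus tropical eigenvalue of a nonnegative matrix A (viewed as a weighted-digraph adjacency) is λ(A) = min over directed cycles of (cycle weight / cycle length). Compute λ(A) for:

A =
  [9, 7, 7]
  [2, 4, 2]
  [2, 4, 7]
λ(A) = 3

Enumerate directed cycles and compute their means (weight / length). Sample:
  cycle 0 → 0: weight = 9, length = 1, mean = 9/1 ≈ 9.000
  cycle 1 → 1: weight = 4, length = 1, mean = 4/1 ≈ 4.000
  cycle 2 → 2: weight = 7, length = 1, mean = 7/1 ≈ 7.000
  cycle 0 → 1 → 0: weight = 9, length = 2, mean = 9/2 ≈ 4.500
  cycle 0 → 2 → 0: weight = 9, length = 2, mean = 9/2 ≈ 4.500
  cycle 1 → 0 → 1: weight = 9, length = 2, mean = 9/2 ≈ 4.500
Minimum mean = 3.000, attained e.g. along the cycle 1 → 2 → 1 with weight 6 and length 2. So λ(A) = 6/2 = 3.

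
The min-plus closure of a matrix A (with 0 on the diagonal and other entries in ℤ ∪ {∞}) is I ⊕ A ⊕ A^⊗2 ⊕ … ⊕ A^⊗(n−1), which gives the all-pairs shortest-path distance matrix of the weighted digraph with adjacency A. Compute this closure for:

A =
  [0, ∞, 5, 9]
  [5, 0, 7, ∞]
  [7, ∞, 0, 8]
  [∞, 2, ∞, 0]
Closure =
  [0, 11, 5, 9]
  [5, 0, 7, 14]
  [7, 10, 0, 8]
  [7, 2, 9, 0]

This is the Floyd-Warshall all-pairs shortest-path computation. For each intermediate vertex k = 0, 1, …, 3, update dist[i][j] ← min(dist[i][j], dist[i][k] + dist[k][j]). The final matrix gives, for each (i, j), the minimum total weight of any directed path from i to j (possibly empty when i = j).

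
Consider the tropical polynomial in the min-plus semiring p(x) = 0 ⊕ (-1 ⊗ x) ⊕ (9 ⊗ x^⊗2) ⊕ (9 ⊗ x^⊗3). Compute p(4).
p(4) = 0

A tropical monomial a ⊗ x^⊗i evaluates to a + i · x. Evaluating each term at x = 4:
  Term 0 contributes 0 + 0 · 4 = 0
  Term 1 contributes -1 + 1 · 4 = 3
  Term 2 contributes 9 + 2 · 4 = 17
  Term 3 contributes 9 + 3 · 4 = 21
p(4) = ⊕ of these = min[0, 3, 17, 21] = 0.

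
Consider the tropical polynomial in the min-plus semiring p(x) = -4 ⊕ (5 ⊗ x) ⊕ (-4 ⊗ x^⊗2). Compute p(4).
p(4) = -4

A tropical monomial a ⊗ x^⊗i evaluates to a + i · x. Evaluating each term at x = 4:
  Term 0 contributes -4 + 0 · 4 = -4
  Term 1 contributes 5 + 1 · 4 = 9
  Term 2 contributes -4 + 2 · 4 = 4
p(4) = ⊕ of these = min[-4, 9, 4] = -4.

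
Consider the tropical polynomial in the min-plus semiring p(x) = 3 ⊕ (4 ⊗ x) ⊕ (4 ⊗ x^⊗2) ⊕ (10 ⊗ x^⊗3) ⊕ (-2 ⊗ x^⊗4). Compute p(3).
p(3) = 3

A tropical monomial a ⊗ x^⊗i evaluates to a + i · x. Evaluating each term at x = 3:
  Term 0 contributes 3 + 0 · 3 = 3
  Term 1 contributes 4 + 1 · 3 = 7
  Term 2 contributes 4 + 2 · 3 = 10
  Term 3 contributes 10 + 3 · 3 = 19
  Term 4 contributes -2 + 4 · 3 = 10
p(3) = ⊕ of these = min[3, 7, 10, 19, 10] = 3.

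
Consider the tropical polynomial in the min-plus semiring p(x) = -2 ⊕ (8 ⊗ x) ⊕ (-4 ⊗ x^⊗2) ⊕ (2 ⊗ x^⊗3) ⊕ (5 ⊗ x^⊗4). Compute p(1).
p(1) = -2

A tropical monomial a ⊗ x^⊗i evaluates to a + i · x. Evaluating each term at x = 1:
  Term 0 contributes -2 + 0 · 1 = -2
  Term 1 contributes 8 + 1 · 1 = 9
  Term 2 contributes -4 + 2 · 1 = -2
  Term 3 contributes 2 + 3 · 1 = 5
  Term 4 contributes 5 + 4 · 1 = 9
p(1) = ⊕ of these = min[-2, 9, -2, 5, 9] = -2.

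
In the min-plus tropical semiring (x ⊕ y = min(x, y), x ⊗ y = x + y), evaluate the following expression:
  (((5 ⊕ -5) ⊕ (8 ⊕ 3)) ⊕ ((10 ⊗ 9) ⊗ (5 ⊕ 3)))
(((5 ⊕ -5) ⊕ (8 ⊕ 3)) ⊕ ((10 ⊗ 9) ⊗ (5 ⊕ 3))) = -5

Expand innermost to outermost. Recall ⊕ takes the minimum of its arguments and ⊗ takes their sum. Working out the expression (((5 ⊕ -5) ⊕ (8 ⊕ 3)) ⊕ ((10 ⊗ 9) ⊗ (5 ⊕ 3))) gives -5.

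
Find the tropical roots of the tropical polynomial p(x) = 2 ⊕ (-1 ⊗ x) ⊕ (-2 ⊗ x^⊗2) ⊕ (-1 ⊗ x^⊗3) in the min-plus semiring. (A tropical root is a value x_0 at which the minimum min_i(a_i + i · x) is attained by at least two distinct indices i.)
Roots: {-1, 1, 3}

Each tropical root is a break point of the lower envelope of the lines y = a_i + i · x (there are 4 lines, with slopes 0, 1, ..., 3). Only the lines that attain the minimum somewhere contribute to roots; other lines are dominated. Here the surviving (envelope) indices are i = 3, i = 2, i = 1, i = 0.
Intersections between consecutive envelope lines give the roots: for adjacent envelope indices i < j the intersection is x = (a_i − a_j) / (j − i). Reading off the sorted break points: {-1, 1, 3}.
Verification: at each break x_0, at least two indices attain the minimum of min_i(a_i + i · x_0).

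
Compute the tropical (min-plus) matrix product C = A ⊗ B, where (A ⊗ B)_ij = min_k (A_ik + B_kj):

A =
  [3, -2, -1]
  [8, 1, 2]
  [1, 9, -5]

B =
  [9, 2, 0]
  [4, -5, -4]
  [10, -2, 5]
A ⊗ B =
  [2, -7, -6]
  [5, -4, -3]
  [5, -7, 0]

Apply the min-plus product entry-by-entry:
  C[0][0] = min over k of (A[0][0] + B[0][0] = 3 + 9 = 12, A[0][1] + B[1][0] = -2 + 4 = 2, A[0][2] + B[2][0] = -1 + 10 = 9) = 2 (attained at k = 1)
  C[0][1] = min over k of (A[0][0] + B[0][1] = 3 + 2 = 5, A[0][1] + B[1][1] = -2 + -5 = -7, A[0][2] + B[2][1] = -1 + -2 = -3) = -7 (attained at k = 1)
  C[0][2] = min over k of (A[0][0] + B[0][2] = 3 + 0 = 3, A[0][1] + B[1][2] = -2 + -4 = -6, A[0][2] + B[2][2] = -1 + 5 = 4) = -6 (attained at k = 1)
  C[1][0] = min over k of (A[1][0] + B[0][0] = 8 + 9 = 17, A[1][1] + B[1][0] = 1 + 4 = 5, A[1][2] + B[2][0] = 2 + 10 = 12) = 5 (attained at k = 1)
  C[1][1] = min over k of (A[1][0] + B[0][1] = 8 + 2 = 10, A[1][1] + B[1][1] = 1 + -5 = -4, A[1][2] + B[2][1] = 2 + -2 = 0) = -4 (attained at k = 1)
  C[1][2] = min over k of (A[1][0] + B[0][2] = 8 + 0 = 8, A[1][1] + B[1][2] = 1 + -4 = -3, A[1][2] + B[2][2] = 2 + 5 = 7) = -3 (attained at k = 1)
  C[2][0] = min over k of (A[2][0] + B[0][0] = 1 + 9 = 10, A[2][1] + B[1][0] = 9 + 4 = 13, A[2][2] + B[2][0] = -5 + 10 = 5) = 5 (attained at k = 2)
  C[2][1] = min over k of (A[2][0] + B[0][1] = 1 + 2 = 3, A[2][1] + B[1][1] = 9 + -5 = 4, A[2][2] + B[2][1] = -5 + -2 = -7) = -7 (attained at k = 2)
  C[2][2] = min over k of (A[2][0] + B[0][2] = 1 + 0 = 1, A[2][1] + B[1][2] = 9 + -4 = 5, A[2][2] + B[2][2] = -5 + 5 = 0) = 0 (attained at k = 2)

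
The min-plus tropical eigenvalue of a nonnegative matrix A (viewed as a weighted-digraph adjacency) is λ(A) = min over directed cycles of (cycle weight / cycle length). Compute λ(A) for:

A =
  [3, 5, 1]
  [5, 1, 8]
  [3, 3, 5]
λ(A) = 1

Enumerate directed cycles and compute their means (weight / length). Sample:
  cycle 0 → 0: weight = 3, length = 1, mean = 3/1 ≈ 3.000
  cycle 1 → 1: weight = 1, length = 1, mean = 1/1 ≈ 1.000
  cycle 2 → 2: weight = 5, length = 1, mean = 5/1 ≈ 5.000
  cycle 0 → 1 → 0: weight = 10, length = 2, mean = 10/2 ≈ 5.000
  cycle 0 → 2 → 0: weight = 4, length = 2, mean = 4/2 ≈ 2.000
  cycle 1 → 0 → 1: weight = 10, length = 2, mean = 10/2 ≈ 5.000
Minimum mean = 1.000, attained e.g. along the cycle 1 → 1 with weight 1 and length 1. So λ(A) = 1/1 = 1.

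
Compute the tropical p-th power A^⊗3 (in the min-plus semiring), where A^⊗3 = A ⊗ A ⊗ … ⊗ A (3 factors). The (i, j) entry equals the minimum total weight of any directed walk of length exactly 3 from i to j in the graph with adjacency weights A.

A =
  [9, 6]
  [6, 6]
A^⊗3 =
  [18, 18]
  [18, 18]

Each entry (A^⊗3)_ij equals the minimum over all length-3 walks i = v_0 → v_1 → … → v_3 = j of Σ_t A[v_t][v_{t+1}]. For example, for (i, j) = (0, 1) we minimise over 4 possible intermediate vertex sequences; the minimum is 18, attained along the walk 0 → 1 → 0 → 1.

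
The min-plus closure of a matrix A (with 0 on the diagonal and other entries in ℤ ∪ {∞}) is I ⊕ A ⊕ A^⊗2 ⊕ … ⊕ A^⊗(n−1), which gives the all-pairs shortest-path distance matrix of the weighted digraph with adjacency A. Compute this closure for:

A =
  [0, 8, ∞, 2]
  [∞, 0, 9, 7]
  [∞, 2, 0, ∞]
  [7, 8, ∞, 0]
Closure =
  [0, 8, 17, 2]
  [14, 0, 9, 7]
  [16, 2, 0, 9]
  [7, 8, 17, 0]

This is the Floyd-Warshall all-pairs shortest-path computation. For each intermediate vertex k = 0, 1, …, 3, update dist[i][j] ← min(dist[i][j], dist[i][k] + dist[k][j]). The final matrix gives, for each (i, j), the minimum total weight of any directed path from i to j (possibly empty when i = j).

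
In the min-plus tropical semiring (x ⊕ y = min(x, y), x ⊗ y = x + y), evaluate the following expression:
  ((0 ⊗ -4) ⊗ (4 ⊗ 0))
((0 ⊗ -4) ⊗ (4 ⊗ 0)) = 0

Expand innermost to outermost. Recall ⊕ takes the minimum of its arguments and ⊗ takes their sum. Working out the expression ((0 ⊗ -4) ⊗ (4 ⊗ 0)) gives 0.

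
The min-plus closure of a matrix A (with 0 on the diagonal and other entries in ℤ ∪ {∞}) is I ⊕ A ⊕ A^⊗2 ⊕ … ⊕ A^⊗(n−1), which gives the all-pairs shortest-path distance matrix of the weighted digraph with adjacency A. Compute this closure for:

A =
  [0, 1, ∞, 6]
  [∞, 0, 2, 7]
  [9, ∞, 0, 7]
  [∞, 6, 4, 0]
Closure =
  [0, 1, 3, 6]
  [11, 0, 2, 7]
  [9, 10, 0, 7]
  [13, 6, 4, 0]

This is the Floyd-Warshall all-pairs shortest-path computation. For each intermediate vertex k = 0, 1, …, 3, update dist[i][j] ← min(dist[i][j], dist[i][k] + dist[k][j]). The final matrix gives, for each (i, j), the minimum total weight of any directed path from i to j (possibly empty when i = j).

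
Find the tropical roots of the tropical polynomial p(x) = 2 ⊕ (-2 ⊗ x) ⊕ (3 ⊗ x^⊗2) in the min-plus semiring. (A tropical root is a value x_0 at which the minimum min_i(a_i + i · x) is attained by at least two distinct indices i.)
Roots: {-5, 4}

Each tropical root is a break point of the lower envelope of the lines y = a_i + i · x (there are 3 lines, with slopes 0, 1, ..., 2). Only the lines that attain the minimum somewhere contribute to roots; other lines are dominated. Here the surviving (envelope) indices are i = 2, i = 1, i = 0.
Intersections between consecutive envelope lines give the roots: for adjacent envelope indices i < j the intersection is x = (a_i − a_j) / (j − i). Reading off the sorted break points: {-5, 4}.
Verification: at each break x_0, at least two indices attain the minimum of min_i(a_i + i · x_0).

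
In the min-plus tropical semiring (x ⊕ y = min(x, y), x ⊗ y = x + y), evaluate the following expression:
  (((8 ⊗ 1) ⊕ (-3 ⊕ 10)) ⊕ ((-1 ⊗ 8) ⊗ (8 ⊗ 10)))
(((8 ⊗ 1) ⊕ (-3 ⊕ 10)) ⊕ ((-1 ⊗ 8) ⊗ (8 ⊗ 10))) = -3

Expand innermost to outermost. Recall ⊕ takes the minimum of its arguments and ⊗ takes their sum. Working out the expression (((8 ⊗ 1) ⊕ (-3 ⊕ 10)) ⊕ ((-1 ⊗ 8) ⊗ (8 ⊗ 10))) gives -3.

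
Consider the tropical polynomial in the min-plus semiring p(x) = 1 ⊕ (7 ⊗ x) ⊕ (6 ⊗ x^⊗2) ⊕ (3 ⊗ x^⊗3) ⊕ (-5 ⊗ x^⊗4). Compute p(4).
p(4) = 1

A tropical monomial a ⊗ x^⊗i evaluates to a + i · x. Evaluating each term at x = 4:
  Term 0 contributes 1 + 0 · 4 = 1
  Term 1 contributes 7 + 1 · 4 = 11
  Term 2 contributes 6 + 2 · 4 = 14
  Term 3 contributes 3 + 3 · 4 = 15
  Term 4 contributes -5 + 4 · 4 = 11
p(4) = ⊕ of these = min[1, 11, 14, 15, 11] = 1.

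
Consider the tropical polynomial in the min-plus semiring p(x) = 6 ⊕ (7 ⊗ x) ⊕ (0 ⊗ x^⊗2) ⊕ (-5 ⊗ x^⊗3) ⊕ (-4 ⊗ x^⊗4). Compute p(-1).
p(-1) = -8

A tropical monomial a ⊗ x^⊗i evaluates to a + i · x. Evaluating each term at x = -1:
  Term 0 contributes 6 + 0 · -1 = 6
  Term 1 contributes 7 + 1 · -1 = 6
  Term 2 contributes 0 + 2 · -1 = -2
  Term 3 contributes -5 + 3 · -1 = -8
  Term 4 contributes -4 + 4 · -1 = -8
p(-1) = ⊕ of these = min[6, 6, -2, -8, -8] = -8.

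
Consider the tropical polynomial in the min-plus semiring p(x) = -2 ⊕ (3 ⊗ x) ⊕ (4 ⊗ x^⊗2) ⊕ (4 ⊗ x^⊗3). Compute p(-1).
p(-1) = -2

A tropical monomial a ⊗ x^⊗i evaluates to a + i · x. Evaluating each term at x = -1:
  Term 0 contributes -2 + 0 · -1 = -2
  Term 1 contributes 3 + 1 · -1 = 2
  Term 2 contributes 4 + 2 · -1 = 2
  Term 3 contributes 4 + 3 · -1 = 1
p(-1) = ⊕ of these = min[-2, 2, 2, 1] = -2.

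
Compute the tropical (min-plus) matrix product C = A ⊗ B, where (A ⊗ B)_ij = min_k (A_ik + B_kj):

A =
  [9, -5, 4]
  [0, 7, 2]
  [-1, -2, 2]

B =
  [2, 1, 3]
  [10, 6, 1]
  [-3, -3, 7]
A ⊗ B =
  [1, 1, -4]
  [-1, -1, 3]
  [-1, -1, -1]

Apply the min-plus product entry-by-entry:
  C[0][0] = min over k of (A[0][0] + B[0][0] = 9 + 2 = 11, A[0][1] + B[1][0] = -5 + 10 = 5, A[0][2] + B[2][0] = 4 + -3 = 1) = 1 (attained at k = 2)
  C[0][1] = min over k of (A[0][0] + B[0][1] = 9 + 1 = 10, A[0][1] + B[1][1] = -5 + 6 = 1, A[0][2] + B[2][1] = 4 + -3 = 1) = 1 (attained at k = 1)
  C[0][2] = min over k of (A[0][0] + B[0][2] = 9 + 3 = 12, A[0][1] + B[1][2] = -5 + 1 = -4, A[0][2] + B[2][2] = 4 + 7 = 11) = -4 (attained at k = 1)
  C[1][0] = min over k of (A[1][0] + B[0][0] = 0 + 2 = 2, A[1][1] + B[1][0] = 7 + 10 = 17, A[1][2] + B[2][0] = 2 + -3 = -1) = -1 (attained at k = 2)
  C[1][1] = min over k of (A[1][0] + B[0][1] = 0 + 1 = 1, A[1][1] + B[1][1] = 7 + 6 = 13, A[1][2] + B[2][1] = 2 + -3 = -1) = -1 (attained at k = 2)
  C[1][2] = min over k of (A[1][0] + B[0][2] = 0 + 3 = 3, A[1][1] + B[1][2] = 7 + 1 = 8, A[1][2] + B[2][2] = 2 + 7 = 9) = 3 (attained at k = 0)
  C[2][0] = min over k of (A[2][0] + B[0][0] = -1 + 2 = 1, A[2][1] + B[1][0] = -2 + 10 = 8, A[2][2] + B[2][0] = 2 + -3 = -1) = -1 (attained at k = 2)
  C[2][1] = min over k of (A[2][0] + B[0][1] = -1 + 1 = 0, A[2][1] + B[1][1] = -2 + 6 = 4, A[2][2] + B[2][1] = 2 + -3 = -1) = -1 (attained at k = 2)
  C[2][2] = min over k of (A[2][0] + B[0][2] = -1 + 3 = 2, A[2][1] + B[1][2] = -2 + 1 = -1, A[2][2] + B[2][2] = 2 + 7 = 9) = -1 (attained at k = 1)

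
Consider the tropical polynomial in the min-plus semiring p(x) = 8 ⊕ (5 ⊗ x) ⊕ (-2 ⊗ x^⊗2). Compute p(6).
p(6) = 8

A tropical monomial a ⊗ x^⊗i evaluates to a + i · x. Evaluating each term at x = 6:
  Term 0 contributes 8 + 0 · 6 = 8
  Term 1 contributes 5 + 1 · 6 = 11
  Term 2 contributes -2 + 2 · 6 = 10
p(6) = ⊕ of these = min[8, 11, 10] = 8.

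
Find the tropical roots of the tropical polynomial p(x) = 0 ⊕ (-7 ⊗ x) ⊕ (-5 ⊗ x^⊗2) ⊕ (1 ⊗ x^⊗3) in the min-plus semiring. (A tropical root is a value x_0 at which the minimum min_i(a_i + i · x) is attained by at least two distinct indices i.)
Roots: {-6, -2, 7}

Each tropical root is a break point of the lower envelope of the lines y = a_i + i · x (there are 4 lines, with slopes 0, 1, ..., 3). Only the lines that attain the minimum somewhere contribute to roots; other lines are dominated. Here the surviving (envelope) indices are i = 3, i = 2, i = 1, i = 0.
Intersections between consecutive envelope lines give the roots: for adjacent envelope indices i < j the intersection is x = (a_i − a_j) / (j − i). Reading off the sorted break points: {-6, -2, 7}.
Verification: at each break x_0, at least two indices attain the minimum of min_i(a_i + i · x_0).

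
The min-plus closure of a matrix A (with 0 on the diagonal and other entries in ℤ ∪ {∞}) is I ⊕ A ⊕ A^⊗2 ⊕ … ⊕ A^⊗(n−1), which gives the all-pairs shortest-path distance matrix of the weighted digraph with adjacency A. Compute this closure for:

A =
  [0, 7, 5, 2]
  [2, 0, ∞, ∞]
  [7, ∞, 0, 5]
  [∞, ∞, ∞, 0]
Closure =
  [0, 7, 5, 2]
  [2, 0, 7, 4]
  [7, 14, 0, 5]
  [∞, ∞, ∞, 0]

This is the Floyd-Warshall all-pairs shortest-path computation. For each intermediate vertex k = 0, 1, …, 3, update dist[i][j] ← min(dist[i][j], dist[i][k] + dist[k][j]). The final matrix gives, for each (i, j), the minimum total weight of any directed path from i to j (possibly empty when i = j).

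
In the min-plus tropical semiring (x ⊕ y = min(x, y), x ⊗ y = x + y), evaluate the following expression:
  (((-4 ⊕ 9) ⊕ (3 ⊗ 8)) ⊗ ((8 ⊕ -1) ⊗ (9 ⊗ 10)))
(((-4 ⊕ 9) ⊕ (3 ⊗ 8)) ⊗ ((8 ⊕ -1) ⊗ (9 ⊗ 10))) = 14

Expand innermost to outermost. Recall ⊕ takes the minimum of its arguments and ⊗ takes their sum. Working out the expression (((-4 ⊕ 9) ⊕ (3 ⊗ 8)) ⊗ ((8 ⊕ -1) ⊗ (9 ⊗ 10))) gives 14.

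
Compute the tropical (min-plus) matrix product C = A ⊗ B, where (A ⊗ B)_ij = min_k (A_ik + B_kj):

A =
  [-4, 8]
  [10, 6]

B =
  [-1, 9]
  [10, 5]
A ⊗ B =
  [-5, 5]
  [9, 11]

Apply the min-plus product entry-by-entry:
  C[0][0] = min over k of (A[0][0] + B[0][0] = -4 + -1 = -5, A[0][1] + B[1][0] = 8 + 10 = 18) = -5 (attained at k = 0)
  C[0][1] = min over k of (A[0][0] + B[0][1] = -4 + 9 = 5, A[0][1] + B[1][1] = 8 + 5 = 13) = 5 (attained at k = 0)
  C[1][0] = min over k of (A[1][0] + B[0][0] = 10 + -1 = 9, A[1][1] + B[1][0] = 6 + 10 = 16) = 9 (attained at k = 0)
  C[1][1] = min over k of (A[1][0] + B[0][1] = 10 + 9 = 19, A[1][1] + B[1][1] = 6 + 5 = 11) = 11 (attained at k = 1)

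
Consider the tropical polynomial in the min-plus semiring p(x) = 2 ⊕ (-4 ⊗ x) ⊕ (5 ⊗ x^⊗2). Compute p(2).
p(2) = -2

A tropical monomial a ⊗ x^⊗i evaluates to a + i · x. Evaluating each term at x = 2:
  Term 0 contributes 2 + 0 · 2 = 2
  Term 1 contributes -4 + 1 · 2 = -2
  Term 2 contributes 5 + 2 · 2 = 9
p(2) = ⊕ of these = min[2, -2, 9] = -2.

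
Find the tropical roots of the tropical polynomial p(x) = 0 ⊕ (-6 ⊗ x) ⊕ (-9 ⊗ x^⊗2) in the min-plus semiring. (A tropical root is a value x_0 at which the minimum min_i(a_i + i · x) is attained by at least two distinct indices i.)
Roots: {3, 6}

Each tropical root is a break point of the lower envelope of the lines y = a_i + i · x (there are 3 lines, with slopes 0, 1, ..., 2). Only the lines that attain the minimum somewhere contribute to roots; other lines are dominated. Here the surviving (envelope) indices are i = 2, i = 1, i = 0.
Intersections between consecutive envelope lines give the roots: for adjacent envelope indices i < j the intersection is x = (a_i − a_j) / (j − i). Reading off the sorted break points: {3, 6}.
Verification: at each break x_0, at least two indices attain the minimum of min_i(a_i + i · x_0).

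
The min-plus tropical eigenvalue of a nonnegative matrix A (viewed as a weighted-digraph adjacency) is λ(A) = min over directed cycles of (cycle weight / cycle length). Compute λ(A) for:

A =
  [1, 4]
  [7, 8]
λ(A) = 1

Enumerate directed cycles and compute their means (weight / length). Sample:
  cycle 0 → 0: weight = 1, length = 1, mean = 1/1 ≈ 1.000
  cycle 1 → 1: weight = 8, length = 1, mean = 8/1 ≈ 8.000
  cycle 0 → 1 → 0: weight = 11, length = 2, mean = 11/2 ≈ 5.500
  cycle 1 → 0 → 1: weight = 11, length = 2, mean = 11/2 ≈ 5.500
Minimum mean = 1.000, attained e.g. along the cycle 0 → 0 with weight 1 and length 1. So λ(A) = 1/1 = 1.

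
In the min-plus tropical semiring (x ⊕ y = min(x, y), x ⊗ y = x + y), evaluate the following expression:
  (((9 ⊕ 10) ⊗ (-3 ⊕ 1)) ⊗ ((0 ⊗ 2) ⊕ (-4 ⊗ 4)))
(((9 ⊕ 10) ⊗ (-3 ⊕ 1)) ⊗ ((0 ⊗ 2) ⊕ (-4 ⊗ 4))) = 6

Expand innermost to outermost. Recall ⊕ takes the minimum of its arguments and ⊗ takes their sum. Working out the expression (((9 ⊕ 10) ⊗ (-3 ⊕ 1)) ⊗ ((0 ⊗ 2) ⊕ (-4 ⊗ 4))) gives 6.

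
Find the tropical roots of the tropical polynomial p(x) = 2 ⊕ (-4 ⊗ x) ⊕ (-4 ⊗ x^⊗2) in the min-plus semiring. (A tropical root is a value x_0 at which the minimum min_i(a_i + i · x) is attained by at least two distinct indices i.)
Roots: {0, 6}

Each tropical root is a break point of the lower envelope of the lines y = a_i + i · x (there are 3 lines, with slopes 0, 1, ..., 2). Only the lines that attain the minimum somewhere contribute to roots; other lines are dominated. Here the surviving (envelope) indices are i = 2, i = 1, i = 0.
Intersections between consecutive envelope lines give the roots: for adjacent envelope indices i < j the intersection is x = (a_i − a_j) / (j − i). Reading off the sorted break points: {0, 6}.
Verification: at each break x_0, at least two indices attain the minimum of min_i(a_i + i · x_0).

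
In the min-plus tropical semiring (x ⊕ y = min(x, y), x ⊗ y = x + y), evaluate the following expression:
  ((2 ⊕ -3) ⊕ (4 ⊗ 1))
((2 ⊕ -3) ⊕ (4 ⊗ 1)) = -3

Expand innermost to outermost. Recall ⊕ takes the minimum of its arguments and ⊗ takes their sum. Working out the expression ((2 ⊕ -3) ⊕ (4 ⊗ 1)) gives -3.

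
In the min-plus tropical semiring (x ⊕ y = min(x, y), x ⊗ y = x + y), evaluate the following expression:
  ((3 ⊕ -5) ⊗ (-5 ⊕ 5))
((3 ⊕ -5) ⊗ (-5 ⊕ 5)) = -10

Expand innermost to outermost. Recall ⊕ takes the minimum of its arguments and ⊗ takes their sum. Working out the expression ((3 ⊕ -5) ⊗ (-5 ⊕ 5)) gives -10.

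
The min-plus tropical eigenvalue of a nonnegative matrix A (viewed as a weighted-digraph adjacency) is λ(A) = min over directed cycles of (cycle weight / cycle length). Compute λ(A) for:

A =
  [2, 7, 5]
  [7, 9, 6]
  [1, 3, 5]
λ(A) = 2

Enumerate directed cycles and compute their means (weight / length). Sample:
  cycle 0 → 0: weight = 2, length = 1, mean = 2/1 ≈ 2.000
  cycle 1 → 1: weight = 9, length = 1, mean = 9/1 ≈ 9.000
  cycle 2 → 2: weight = 5, length = 1, mean = 5/1 ≈ 5.000
  cycle 0 → 1 → 0: weight = 14, length = 2, mean = 14/2 ≈ 7.000
  cycle 0 → 2 → 0: weight = 6, length = 2, mean = 6/2 ≈ 3.000
  cycle 1 → 0 → 1: weight = 14, length = 2, mean = 14/2 ≈ 7.000
Minimum mean = 2.000, attained e.g. along the cycle 0 → 0 with weight 2 and length 1. So λ(A) = 2/1 = 2.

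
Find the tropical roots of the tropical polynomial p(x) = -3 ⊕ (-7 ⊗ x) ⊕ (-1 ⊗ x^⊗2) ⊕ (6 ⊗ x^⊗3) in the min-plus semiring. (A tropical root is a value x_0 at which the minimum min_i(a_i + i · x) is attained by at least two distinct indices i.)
Roots: {-7, -6, 4}

Each tropical root is a break point of the lower envelope of the lines y = a_i + i · x (there are 4 lines, with slopes 0, 1, ..., 3). Only the lines that attain the minimum somewhere contribute to roots; other lines are dominated. Here the surviving (envelope) indices are i = 3, i = 2, i = 1, i = 0.
Intersections between consecutive envelope lines give the roots: for adjacent envelope indices i < j the intersection is x = (a_i − a_j) / (j − i). Reading off the sorted break points: {-7, -6, 4}.
Verification: at each break x_0, at least two indices attain the minimum of min_i(a_i + i · x_0).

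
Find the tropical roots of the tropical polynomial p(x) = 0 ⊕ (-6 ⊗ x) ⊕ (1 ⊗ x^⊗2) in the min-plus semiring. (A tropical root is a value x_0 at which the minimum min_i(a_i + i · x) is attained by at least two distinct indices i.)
Roots: {-7, 6}

Each tropical root is a break point of the lower envelope of the lines y = a_i + i · x (there are 3 lines, with slopes 0, 1, ..., 2). Only the lines that attain the minimum somewhere contribute to roots; other lines are dominated. Here the surviving (envelope) indices are i = 2, i = 1, i = 0.
Intersections between consecutive envelope lines give the roots: for adjacent envelope indices i < j the intersection is x = (a_i − a_j) / (j − i). Reading off the sorted break points: {-7, 6}.
Verification: at each break x_0, at least two indices attain the minimum of min_i(a_i + i · x_0).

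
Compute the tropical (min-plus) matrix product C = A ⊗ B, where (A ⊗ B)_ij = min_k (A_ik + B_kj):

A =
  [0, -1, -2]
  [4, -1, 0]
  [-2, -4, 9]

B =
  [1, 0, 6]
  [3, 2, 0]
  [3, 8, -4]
A ⊗ B =
  [1, 0, -6]
  [2, 1, -4]
  [-1, -2, -4]

Apply the min-plus product entry-by-entry:
  C[0][0] = min over k of (A[0][0] + B[0][0] = 0 + 1 = 1, A[0][1] + B[1][0] = -1 + 3 = 2, A[0][2] + B[2][0] = -2 + 3 = 1) = 1 (attained at k = 0)
  C[0][1] = min over k of (A[0][0] + B[0][1] = 0 + 0 = 0, A[0][1] + B[1][1] = -1 + 2 = 1, A[0][2] + B[2][1] = -2 + 8 = 6) = 0 (attained at k = 0)
  C[0][2] = min over k of (A[0][0] + B[0][2] = 0 + 6 = 6, A[0][1] + B[1][2] = -1 + 0 = -1, A[0][2] + B[2][2] = -2 + -4 = -6) = -6 (attained at k = 2)
  C[1][0] = min over k of (A[1][0] + B[0][0] = 4 + 1 = 5, A[1][1] + B[1][0] = -1 + 3 = 2, A[1][2] + B[2][0] = 0 + 3 = 3) = 2 (attained at k = 1)
  C[1][1] = min over k of (A[1][0] + B[0][1] = 4 + 0 = 4, A[1][1] + B[1][1] = -1 + 2 = 1, A[1][2] + B[2][1] = 0 + 8 = 8) = 1 (attained at k = 1)
  C[1][2] = min over k of (A[1][0] + B[0][2] = 4 + 6 = 10, A[1][1] + B[1][2] = -1 + 0 = -1, A[1][2] + B[2][2] = 0 + -4 = -4) = -4 (attained at k = 2)
  C[2][0] = min over k of (A[2][0] + B[0][0] = -2 + 1 = -1, A[2][1] + B[1][0] = -4 + 3 = -1, A[2][2] + B[2][0] = 9 + 3 = 12) = -1 (attained at k = 0)
  C[2][1] = min over k of (A[2][0] + B[0][1] = -2 + 0 = -2, A[2][1] + B[1][1] = -4 + 2 = -2, A[2][2] + B[2][1] = 9 + 8 = 17) = -2 (attained at k = 0)
  C[2][2] = min over k of (A[2][0] + B[0][2] = -2 + 6 = 4, A[2][1] + B[1][2] = -4 + 0 = -4, A[2][2] + B[2][2] = 9 + -4 = 5) = -4 (attained at k = 1)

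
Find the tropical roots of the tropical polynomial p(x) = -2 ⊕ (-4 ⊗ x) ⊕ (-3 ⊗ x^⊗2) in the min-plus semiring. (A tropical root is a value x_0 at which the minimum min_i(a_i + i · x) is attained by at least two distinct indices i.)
Roots: {-1, 2}

Each tropical root is a break point of the lower envelope of the lines y = a_i + i · x (there are 3 lines, with slopes 0, 1, ..., 2). Only the lines that attain the minimum somewhere contribute to roots; other lines are dominated. Here the surviving (envelope) indices are i = 2, i = 1, i = 0.
Intersections between consecutive envelope lines give the roots: for adjacent envelope indices i < j the intersection is x = (a_i − a_j) / (j − i). Reading off the sorted break points: {-1, 2}.
Verification: at each break x_0, at least two indices attain the minimum of min_i(a_i + i · x_0).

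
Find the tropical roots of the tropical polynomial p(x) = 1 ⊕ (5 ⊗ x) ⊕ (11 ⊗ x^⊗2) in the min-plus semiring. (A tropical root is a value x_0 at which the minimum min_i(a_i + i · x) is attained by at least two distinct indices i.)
Roots: {-6, -4}

Each tropical root is a break point of the lower envelope of the lines y = a_i + i · x (there are 3 lines, with slopes 0, 1, ..., 2). Only the lines that attain the minimum somewhere contribute to roots; other lines are dominated. Here the surviving (envelope) indices are i = 2, i = 1, i = 0.
Intersections between consecutive envelope lines give the roots: for adjacent envelope indices i < j the intersection is x = (a_i − a_j) / (j − i). Reading off the sorted break points: {-6, -4}.
Verification: at each break x_0, at least two indices attain the minimum of min_i(a_i + i · x_0).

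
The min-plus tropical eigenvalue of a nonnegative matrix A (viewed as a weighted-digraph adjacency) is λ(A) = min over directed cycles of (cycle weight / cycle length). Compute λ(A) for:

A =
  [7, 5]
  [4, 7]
λ(A) = 9/2

Enumerate directed cycles and compute their means (weight / length). Sample:
  cycle 0 → 0: weight = 7, length = 1, mean = 7/1 ≈ 7.000
  cycle 1 → 1: weight = 7, length = 1, mean = 7/1 ≈ 7.000
  cycle 0 → 1 → 0: weight = 9, length = 2, mean = 9/2 ≈ 4.500
  cycle 1 → 0 → 1: weight = 9, length = 2, mean = 9/2 ≈ 4.500
Minimum mean = 4.500, attained e.g. along the cycle 0 → 1 → 0 with weight 9 and length 2. So λ(A) = 9/2 = 9/2.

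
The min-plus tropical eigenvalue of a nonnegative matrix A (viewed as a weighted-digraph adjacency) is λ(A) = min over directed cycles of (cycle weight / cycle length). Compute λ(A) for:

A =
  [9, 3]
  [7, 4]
λ(A) = 4

Enumerate directed cycles and compute their means (weight / length). Sample:
  cycle 0 → 0: weight = 9, length = 1, mean = 9/1 ≈ 9.000
  cycle 1 → 1: weight = 4, length = 1, mean = 4/1 ≈ 4.000
  cycle 0 → 1 → 0: weight = 10, length = 2, mean = 10/2 ≈ 5.000
  cycle 1 → 0 → 1: weight = 10, length = 2, mean = 10/2 ≈ 5.000
Minimum mean = 4.000, attained e.g. along the cycle 1 → 1 with weight 4 and length 1. So λ(A) = 4/1 = 4.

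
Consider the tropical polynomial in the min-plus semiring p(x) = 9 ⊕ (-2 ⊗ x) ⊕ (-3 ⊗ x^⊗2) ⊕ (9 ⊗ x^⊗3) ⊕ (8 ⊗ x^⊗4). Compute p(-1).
p(-1) = -5

A tropical monomial a ⊗ x^⊗i evaluates to a + i · x. Evaluating each term at x = -1:
  Term 0 contributes 9 + 0 · -1 = 9
  Term 1 contributes -2 + 1 · -1 = -3
  Term 2 contributes -3 + 2 · -1 = -5
  Term 3 contributes 9 + 3 · -1 = 6
  Term 4 contributes 8 + 4 · -1 = 4
p(-1) = ⊕ of these = min[9, -3, -5, 6, 4] = -5.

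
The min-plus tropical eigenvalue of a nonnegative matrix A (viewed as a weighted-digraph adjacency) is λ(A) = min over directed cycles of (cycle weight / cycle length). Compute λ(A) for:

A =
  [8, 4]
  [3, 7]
λ(A) = 7/2

Enumerate directed cycles and compute their means (weight / length). Sample:
  cycle 0 → 0: weight = 8, length = 1, mean = 8/1 ≈ 8.000
  cycle 1 → 1: weight = 7, length = 1, mean = 7/1 ≈ 7.000
  cycle 0 → 1 → 0: weight = 7, length = 2, mean = 7/2 ≈ 3.500
  cycle 1 → 0 → 1: weight = 7, length = 2, mean = 7/2 ≈ 3.500
Minimum mean = 3.500, attained e.g. along the cycle 0 → 1 → 0 with weight 7 and length 2. So λ(A) = 7/2 = 7/2.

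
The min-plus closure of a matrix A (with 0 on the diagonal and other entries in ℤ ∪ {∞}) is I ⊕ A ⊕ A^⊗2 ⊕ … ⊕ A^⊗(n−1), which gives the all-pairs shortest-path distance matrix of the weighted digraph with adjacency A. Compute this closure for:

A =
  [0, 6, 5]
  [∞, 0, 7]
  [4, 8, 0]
Closure =
  [0, 6, 5]
  [11, 0, 7]
  [4, 8, 0]

This is the Floyd-Warshall all-pairs shortest-path computation. For each intermediate vertex k = 0, 1, …, 2, update dist[i][j] ← min(dist[i][j], dist[i][k] + dist[k][j]). The final matrix gives, for each (i, j), the minimum total weight of any directed path from i to j (possibly empty when i = j).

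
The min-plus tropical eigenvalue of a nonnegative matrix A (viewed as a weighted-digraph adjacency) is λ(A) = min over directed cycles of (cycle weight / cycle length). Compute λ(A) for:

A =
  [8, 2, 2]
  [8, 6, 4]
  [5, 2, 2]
λ(A) = 2

Enumerate directed cycles and compute their means (weight / length). Sample:
  cycle 0 → 0: weight = 8, length = 1, mean = 8/1 ≈ 8.000
  cycle 1 → 1: weight = 6, length = 1, mean = 6/1 ≈ 6.000
  cycle 2 → 2: weight = 2, length = 1, mean = 2/1 ≈ 2.000
  cycle 0 → 1 → 0: weight = 10, length = 2, mean = 10/2 ≈ 5.000
  cycle 0 → 2 → 0: weight = 7, length = 2, mean = 7/2 ≈ 3.500
  cycle 1 → 0 → 1: weight = 10, length = 2, mean = 10/2 ≈ 5.000
Minimum mean = 2.000, attained e.g. along the cycle 2 → 2 with weight 2 and length 1. So λ(A) = 2/1 = 2.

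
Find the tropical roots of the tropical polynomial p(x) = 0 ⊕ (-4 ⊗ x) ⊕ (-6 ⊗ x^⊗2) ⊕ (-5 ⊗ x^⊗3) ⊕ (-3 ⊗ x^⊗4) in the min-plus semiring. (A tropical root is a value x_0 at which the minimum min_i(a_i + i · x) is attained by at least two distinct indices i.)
Roots: {-2, -1, 2, 4}

Each tropical root is a break point of the lower envelope of the lines y = a_i + i · x (there are 5 lines, with slopes 0, 1, ..., 4). Only the lines that attain the minimum somewhere contribute to roots; other lines are dominated. Here the surviving (envelope) indices are i = 4, i = 3, i = 2, i = 1, i = 0.
Intersections between consecutive envelope lines give the roots: for adjacent envelope indices i < j the intersection is x = (a_i − a_j) / (j − i). Reading off the sorted break points: {-2, -1, 2, 4}.
Verification: at each break x_0, at least two indices attain the minimum of min_i(a_i + i · x_0).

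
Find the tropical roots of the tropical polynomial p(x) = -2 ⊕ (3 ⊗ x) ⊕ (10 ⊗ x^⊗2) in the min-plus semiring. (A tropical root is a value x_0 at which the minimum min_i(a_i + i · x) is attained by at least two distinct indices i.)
Roots: {-7, -5}

Each tropical root is a break point of the lower envelope of the lines y = a_i + i · x (there are 3 lines, with slopes 0, 1, ..., 2). Only the lines that attain the minimum somewhere contribute to roots; other lines are dominated. Here the surviving (envelope) indices are i = 2, i = 1, i = 0.
Intersections between consecutive envelope lines give the roots: for adjacent envelope indices i < j the intersection is x = (a_i − a_j) / (j − i). Reading off the sorted break points: {-7, -5}.
Verification: at each break x_0, at least two indices attain the minimum of min_i(a_i + i · x_0).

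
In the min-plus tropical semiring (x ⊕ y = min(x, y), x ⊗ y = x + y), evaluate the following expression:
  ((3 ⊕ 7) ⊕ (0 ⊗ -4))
((3 ⊕ 7) ⊕ (0 ⊗ -4)) = -4

Expand innermost to outermost. Recall ⊕ takes the minimum of its arguments and ⊗ takes their sum. Working out the expression ((3 ⊕ 7) ⊕ (0 ⊗ -4)) gives -4.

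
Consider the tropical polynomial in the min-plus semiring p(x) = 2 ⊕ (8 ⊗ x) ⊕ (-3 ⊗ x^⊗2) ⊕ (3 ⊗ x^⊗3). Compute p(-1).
p(-1) = -5

A tropical monomial a ⊗ x^⊗i evaluates to a + i · x. Evaluating each term at x = -1:
  Term 0 contributes 2 + 0 · -1 = 2
  Term 1 contributes 8 + 1 · -1 = 7
  Term 2 contributes -3 + 2 · -1 = -5
  Term 3 contributes 3 + 3 · -1 = 0
p(-1) = ⊕ of these = min[2, 7, -5, 0] = -5.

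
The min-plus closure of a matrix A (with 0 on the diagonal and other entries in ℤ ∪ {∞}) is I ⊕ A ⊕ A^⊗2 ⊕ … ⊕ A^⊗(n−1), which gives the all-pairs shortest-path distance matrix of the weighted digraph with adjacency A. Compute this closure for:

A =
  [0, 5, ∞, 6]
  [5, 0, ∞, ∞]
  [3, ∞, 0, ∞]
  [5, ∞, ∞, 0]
Closure =
  [0, 5, ∞, 6]
  [5, 0, ∞, 11]
  [3, 8, 0, 9]
  [5, 10, ∞, 0]

This is the Floyd-Warshall all-pairs shortest-path computation. For each intermediate vertex k = 0, 1, …, 3, update dist[i][j] ← min(dist[i][j], dist[i][k] + dist[k][j]). The final matrix gives, for each (i, j), the minimum total weight of any directed path from i to j (possibly empty when i = j).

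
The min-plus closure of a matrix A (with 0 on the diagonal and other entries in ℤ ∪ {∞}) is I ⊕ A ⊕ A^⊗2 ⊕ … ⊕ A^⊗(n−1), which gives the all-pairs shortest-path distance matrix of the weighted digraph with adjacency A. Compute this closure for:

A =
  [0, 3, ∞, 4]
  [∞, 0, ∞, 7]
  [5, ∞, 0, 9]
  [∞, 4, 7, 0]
Closure =
  [0, 3, 11, 4]
  [19, 0, 14, 7]
  [5, 8, 0, 9]
  [12, 4, 7, 0]

This is the Floyd-Warshall all-pairs shortest-path computation. For each intermediate vertex k = 0, 1, …, 3, update dist[i][j] ← min(dist[i][j], dist[i][k] + dist[k][j]). The final matrix gives, for each (i, j), the minimum total weight of any directed path from i to j (possibly empty when i = j).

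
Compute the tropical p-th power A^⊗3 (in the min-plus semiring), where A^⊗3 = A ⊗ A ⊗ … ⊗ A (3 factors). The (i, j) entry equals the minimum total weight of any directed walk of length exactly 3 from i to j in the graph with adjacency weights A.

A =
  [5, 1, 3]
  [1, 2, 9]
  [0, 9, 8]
A^⊗3 =
  [4, 3, 5]
  [3, 4, 6]
  [2, 3, 8]

Each entry (A^⊗3)_ij equals the minimum over all length-3 walks i = v_0 → v_1 → … → v_3 = j of Σ_t A[v_t][v_{t+1}]. For example, for (i, j) = (0, 2) we minimise over 9 possible intermediate vertex sequences; the minimum is 5, attained along the walk 0 → 1 → 0 → 2.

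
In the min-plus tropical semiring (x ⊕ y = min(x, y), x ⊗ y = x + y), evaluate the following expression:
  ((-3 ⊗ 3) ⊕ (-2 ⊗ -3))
((-3 ⊗ 3) ⊕ (-2 ⊗ -3)) = -5

Expand innermost to outermost. Recall ⊕ takes the minimum of its arguments and ⊗ takes their sum. Working out the expression ((-3 ⊗ 3) ⊕ (-2 ⊗ -3)) gives -5.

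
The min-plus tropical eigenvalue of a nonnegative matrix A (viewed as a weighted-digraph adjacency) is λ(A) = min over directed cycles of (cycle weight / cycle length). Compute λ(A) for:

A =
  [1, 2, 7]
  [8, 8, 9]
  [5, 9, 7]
λ(A) = 1

Enumerate directed cycles and compute their means (weight / length). Sample:
  cycle 0 → 0: weight = 1, length = 1, mean = 1/1 ≈ 1.000
  cycle 1 → 1: weight = 8, length = 1, mean = 8/1 ≈ 8.000
  cycle 2 → 2: weight = 7, length = 1, mean = 7/1 ≈ 7.000
  cycle 0 → 1 → 0: weight = 10, length = 2, mean = 10/2 ≈ 5.000
  cycle 0 → 2 → 0: weight = 12, length = 2, mean = 12/2 ≈ 6.000
  cycle 1 → 0 → 1: weight = 10, length = 2, mean = 10/2 ≈ 5.000
Minimum mean = 1.000, attained e.g. along the cycle 0 → 0 with weight 1 and length 1. So λ(A) = 1/1 = 1.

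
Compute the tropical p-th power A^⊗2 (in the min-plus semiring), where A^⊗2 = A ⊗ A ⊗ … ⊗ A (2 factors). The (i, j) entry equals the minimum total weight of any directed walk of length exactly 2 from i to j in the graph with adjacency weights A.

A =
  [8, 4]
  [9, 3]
A^⊗2 =
  [13, 7]
  [12, 6]

Each entry (A^⊗2)_ij equals the minimum over all length-2 walks i = v_0 → v_1 → … → v_2 = j of Σ_t A[v_t][v_{t+1}]. For example, for (i, j) = (0, 1) we minimise over 2 possible intermediate vertex sequences; the minimum is 7, attained along the walk 0 → 1 → 1.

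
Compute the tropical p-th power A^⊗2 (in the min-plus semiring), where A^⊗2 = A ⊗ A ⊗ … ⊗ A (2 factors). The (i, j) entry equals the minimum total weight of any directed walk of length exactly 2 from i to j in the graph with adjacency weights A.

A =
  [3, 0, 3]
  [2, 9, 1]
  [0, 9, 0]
A^⊗2 =
  [2, 3, 1]
  [1, 2, 1]
  [0, 0, 0]

Each entry (A^⊗2)_ij equals the minimum over all length-2 walks i = v_0 → v_1 → … → v_2 = j of Σ_t A[v_t][v_{t+1}]. For example, for (i, j) = (0, 2) we minimise over 3 possible intermediate vertex sequences; the minimum is 1, attained along the walk 0 → 1 → 2.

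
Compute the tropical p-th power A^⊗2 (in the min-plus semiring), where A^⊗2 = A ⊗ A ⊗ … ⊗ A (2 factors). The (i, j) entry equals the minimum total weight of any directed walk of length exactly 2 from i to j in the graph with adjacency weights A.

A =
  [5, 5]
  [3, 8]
A^⊗2 =
  [8, 10]
  [8, 8]

Each entry (A^⊗2)_ij equals the minimum over all length-2 walks i = v_0 → v_1 → … → v_2 = j of Σ_t A[v_t][v_{t+1}]. For example, for (i, j) = (0, 1) we minimise over 2 possible intermediate vertex sequences; the minimum is 10, attained along the walk 0 → 0 → 1.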